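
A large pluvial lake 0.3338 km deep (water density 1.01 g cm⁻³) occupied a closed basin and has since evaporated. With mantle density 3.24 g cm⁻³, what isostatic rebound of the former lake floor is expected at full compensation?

u = d ρ_w/ρ_m = 0.3338 km × 1.01/3.24 = 0.104 km.

0.104 km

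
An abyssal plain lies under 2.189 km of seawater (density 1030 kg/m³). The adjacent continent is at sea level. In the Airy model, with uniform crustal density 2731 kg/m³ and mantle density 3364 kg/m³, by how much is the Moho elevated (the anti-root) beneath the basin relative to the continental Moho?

By Archimedes' principle applied to the lithosphere: replacing crust with seawater at the top is compensated by replacing crust with mantle at the base: d (ρ_c − ρ_w) = a (ρ_m − ρ_c).
a = d (ρ_c − ρ_w)/(ρ_m − ρ_c) = 2.189 km × 1701/633 = 5.88 km.

5.88 km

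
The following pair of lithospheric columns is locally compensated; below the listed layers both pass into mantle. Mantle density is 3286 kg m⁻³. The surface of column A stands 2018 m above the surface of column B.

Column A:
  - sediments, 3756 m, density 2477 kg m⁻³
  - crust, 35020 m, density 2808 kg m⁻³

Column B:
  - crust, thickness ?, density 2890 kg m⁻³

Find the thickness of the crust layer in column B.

Take the compensation level at the base of the deeper column (depth z_c below the surface of column A) and equate Σ ρ_i t_i down to z_c; mantle fills any gap and the z_c terms cancel.
Column A: 3756×2477 + 35020×2808 + (z_c − 38776)×3286
Column B: 2018×0 + x×2890 + (z_c − 2018 − 0 − x)×3286
The z_c×3286 term appears on both sides and cancels. Collect the known terms of each column as K = Σ(ρt)_known − 3286 × (depth of known layers): K_A = 107639772 − 3286×38776 = −19778164; K_B = 0 − 3286×(2018 + 0) = −6631148.
Balance: K_A = K_B − x×(3286 − 2890), so x = (K_B − K_A)/(3286 − 2890) = 13147000/396 = 33200 m.

33200 m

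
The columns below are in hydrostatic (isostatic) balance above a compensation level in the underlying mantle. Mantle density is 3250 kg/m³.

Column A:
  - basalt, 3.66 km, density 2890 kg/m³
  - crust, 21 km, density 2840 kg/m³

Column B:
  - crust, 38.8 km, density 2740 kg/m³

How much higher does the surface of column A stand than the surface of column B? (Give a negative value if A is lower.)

−3.03 km

For any compensation level in the mantle, the mantle terms cancel and isostasy reduces to e = (Σt_A − Σt_B) − (Σ(ρt)_A − Σ(ρt)_B) / ρ_m.
Σt_A = 24.66 km; Σt_B = 38.8 km; Σ(ρt)_A = 70217.4; Σ(ρt)_B = 106312 (in km·kg/m³).
e = (24.66 − 38.8) − (70217.4 − 106312) / 3250 = −3.03 km.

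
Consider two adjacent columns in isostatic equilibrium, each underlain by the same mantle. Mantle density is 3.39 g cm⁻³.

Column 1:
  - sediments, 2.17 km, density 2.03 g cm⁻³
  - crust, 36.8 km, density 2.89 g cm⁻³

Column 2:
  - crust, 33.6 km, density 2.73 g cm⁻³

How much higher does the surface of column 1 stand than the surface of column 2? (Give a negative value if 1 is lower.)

−0.243 km

For any compensation level in the mantle, the mantle terms cancel and isostasy reduces to e = (Σt_1 − Σt_2) − (Σ(ρt)_1 − Σ(ρt)_2) / ρ_m.
Σt_1 = 38.97 km; Σt_2 = 33.6 km; Σ(ρt)_1 = 110.7571; Σ(ρt)_2 = 91.728 (in km·g cm⁻³).
e = (38.97 − 33.6) − (110.7571 − 91.728) / 3.39 = −0.243 km.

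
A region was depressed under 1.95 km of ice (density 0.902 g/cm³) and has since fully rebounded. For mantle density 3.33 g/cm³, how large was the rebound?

0.528 km

Removing the load lets mantle flow back in; uplift u satisfies ρ_ice t = ρ_m u.
u = t ρ_ice/ρ_m = 1.95 km × 0.902/3.33 = 0.528 km.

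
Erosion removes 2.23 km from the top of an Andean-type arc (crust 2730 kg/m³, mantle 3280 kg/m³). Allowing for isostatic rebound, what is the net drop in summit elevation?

Rebound u = e ρ_c/ρ_m = 2.23 km × 2730/3280 = 1.856 km.
Net surface drop = e − u = 2.23 km − 1.856 km = e (ρ_m − ρ_c)/ρ_m = 0.374 km.

0.374 km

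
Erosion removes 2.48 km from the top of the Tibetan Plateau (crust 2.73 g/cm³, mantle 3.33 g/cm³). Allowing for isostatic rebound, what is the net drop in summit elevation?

Rebound u = e ρ_c/ρ_m = 2.48 km × 2.73/3.33 = 2.033 km.
Net surface drop = e − u = 2.48 km − 2.033 km = e (ρ_m − ρ_c)/ρ_m = 0.447 km.

0.447 km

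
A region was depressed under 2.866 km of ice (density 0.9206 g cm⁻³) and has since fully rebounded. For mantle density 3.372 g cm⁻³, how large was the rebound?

0.782 km

Removing the load lets mantle flow back in; uplift u satisfies ρ_ice t = ρ_m u.
u = t ρ_ice/ρ_m = 2.866 km × 0.9206/3.372 = 0.782 km.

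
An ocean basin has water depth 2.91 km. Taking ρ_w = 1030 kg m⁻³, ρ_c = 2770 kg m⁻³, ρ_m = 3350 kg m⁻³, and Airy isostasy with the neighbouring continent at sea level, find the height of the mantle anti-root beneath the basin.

Balancing pressure at the compensation depth: replacing crust with seawater at the top is compensated by replacing crust with mantle at the base: d (ρ_c − ρ_w) = a (ρ_m − ρ_c).
a = d (ρ_c − ρ_w)/(ρ_m − ρ_c) = 2.91 km × 1740/580 = 8.73 km.

8.73 km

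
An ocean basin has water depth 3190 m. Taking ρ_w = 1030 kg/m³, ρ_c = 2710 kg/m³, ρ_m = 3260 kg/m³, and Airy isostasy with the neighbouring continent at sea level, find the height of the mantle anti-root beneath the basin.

9740 m

For local isostatic compensation: replacing crust with seawater at the top is compensated by replacing crust with mantle at the base: d (ρ_c − ρ_w) = a (ρ_m − ρ_c).
a = d (ρ_c − ρ_w)/(ρ_m − ρ_c) = 3190 m × 1680/550 = 9740 m.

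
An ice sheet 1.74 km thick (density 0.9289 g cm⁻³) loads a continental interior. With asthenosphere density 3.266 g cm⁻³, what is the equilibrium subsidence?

By Archimedes' principle applied to the lithosphere: the ice load ρ_ice t is balanced by mantle displaced below, ρ_m s.
s = t ρ_ice / ρ_m = 1.74 km × 0.9289/3.266 = 0.495 km.

0.495 km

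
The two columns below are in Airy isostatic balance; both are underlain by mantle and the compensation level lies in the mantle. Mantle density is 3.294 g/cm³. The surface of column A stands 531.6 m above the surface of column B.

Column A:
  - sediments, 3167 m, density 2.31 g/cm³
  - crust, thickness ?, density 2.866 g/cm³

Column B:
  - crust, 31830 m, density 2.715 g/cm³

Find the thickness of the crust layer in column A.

39900 m

Take the compensation level at the base of the deeper column (depth z_c below the surface of column A) and equate Σ ρ_i t_i down to z_c; mantle fills any gap and the z_c terms cancel.
Column A: 3167×2.31 + x×2.866 + (z_c − 3167 − x)×3.294
Column B: 531.6×0 + 31830×2.715 + (z_c − 531.6 − 31830)×3.294
The z_c×3.294 term appears on both sides and cancels. Collect the known terms of each column as K = Σ(ρt)_known − 3.294 × (depth of known layers): K_A = 7315.77 − 3.294×3167 = −3116.328; K_B = 86418.45 − 3.294×(531.6 + 31830) = −20180.6604.
Balance: K_A − x×(3.294 − 2.866) = K_B, so x = (K_A − K_B)/(3.294 − 2.866) = 17064.3/0.428 = 39900 m.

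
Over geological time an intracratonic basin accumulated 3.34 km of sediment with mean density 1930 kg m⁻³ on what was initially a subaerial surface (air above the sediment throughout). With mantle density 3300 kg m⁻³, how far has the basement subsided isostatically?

1.95 km

Subaerial load: s = t ρ_sed / ρ_m = 3.34 km × 1930/3300 = 1.95 km.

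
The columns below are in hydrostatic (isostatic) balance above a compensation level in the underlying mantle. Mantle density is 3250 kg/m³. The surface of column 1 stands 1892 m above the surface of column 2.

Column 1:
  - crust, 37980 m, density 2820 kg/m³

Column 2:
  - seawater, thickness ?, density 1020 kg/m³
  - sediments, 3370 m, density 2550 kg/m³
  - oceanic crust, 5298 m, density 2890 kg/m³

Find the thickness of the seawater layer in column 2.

2650 m

Take the compensation level at the base of the deeper column (depth z_c below the surface of column 1) and equate Σ ρ_i t_i down to z_c; mantle fills any gap and the z_c terms cancel.
Column 1: 37980×2820 + (z_c − 37980)×3250
Column 2: 1892×0 + x×1020 + 3370×2550 + 5298×2890 + (z_c − 1892 − 8668 − x)×3250
The z_c×3250 term appears on both sides and cancels. Collect the known terms of each column as K = Σ(ρt)_known − 3250 × (depth of known layers): K_1 = 107103600 − 3250×37980 = −16331400; K_2 = 23904720 − 3250×(1892 + 8668) = −10415280.
Balance: K_1 = K_2 − x×(3250 − 1020), so x = (K_2 − K_1)/(3250 − 1020) = 5916120/2230 = 2650 m.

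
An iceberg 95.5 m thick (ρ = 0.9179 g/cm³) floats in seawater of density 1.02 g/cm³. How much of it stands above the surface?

9.56 m

Floating equilibrium: submerged depth d = t ρ_obj/ρ_fluid = 95.5 m × 0.9179/1.02 = 85.94 m.
Freeboard = t − d = 95.5 m − 85.94 m = 9.56 m.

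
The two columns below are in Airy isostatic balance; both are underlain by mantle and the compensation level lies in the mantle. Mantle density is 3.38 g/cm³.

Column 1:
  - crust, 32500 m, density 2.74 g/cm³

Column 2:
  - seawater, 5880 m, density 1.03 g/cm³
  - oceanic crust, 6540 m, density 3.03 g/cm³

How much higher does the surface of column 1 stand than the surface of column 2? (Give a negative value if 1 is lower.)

For any compensation level in the mantle, the mantle terms cancel and isostasy reduces to e = (Σt_1 − Σt_2) − (Σ(ρt)_1 − Σ(ρt)_2) / ρ_m.
Σt_1 = 32500 m; Σt_2 = 12420 m; Σ(ρt)_1 = 89050; Σ(ρt)_2 = 25872.6 (in m·g/cm³).
e = (32500 − 12420) − (89050 − 25872.6) / 3.38 = 1390 m.

1390 m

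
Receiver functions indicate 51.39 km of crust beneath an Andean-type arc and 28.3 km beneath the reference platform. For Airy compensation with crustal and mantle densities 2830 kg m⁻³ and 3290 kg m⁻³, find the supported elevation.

3.23 km

Excess crust Δ = 51.39 km − 28.3 km = 23.09 km, split between elevation h and root r with h + r = Δ.
Airy balance ρ_c h = (ρ_m − ρ_c) r gives r = h ρ_c/(ρ_m − ρ_c), so h (1 + ρ_c/(ρ_m − ρ_c)) = Δ, i.e. h = Δ (ρ_m − ρ_c)/ρ_m.
h = 23.09 km × 460/3290 = 3.23 km.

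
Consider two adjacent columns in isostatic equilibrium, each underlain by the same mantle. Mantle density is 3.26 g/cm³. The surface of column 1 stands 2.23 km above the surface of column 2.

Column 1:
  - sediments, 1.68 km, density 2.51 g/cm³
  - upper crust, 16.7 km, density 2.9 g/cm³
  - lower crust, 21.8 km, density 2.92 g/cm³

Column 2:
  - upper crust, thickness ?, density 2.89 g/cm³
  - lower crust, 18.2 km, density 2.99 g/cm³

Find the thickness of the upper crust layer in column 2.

Take the compensation level at the base of the deeper column (depth z_c below the surface of column 1) and equate Σ ρ_i t_i down to z_c; mantle fills any gap and the z_c terms cancel.
Column 1: 1.68×2.51 + 16.7×2.9 + 21.8×2.92 + (z_c − 40.18)×3.26
Column 2: 2.23×0 + x×2.89 + 18.2×2.99 + (z_c − 2.23 − 18.2 − x)×3.26
The z_c×3.26 term appears on both sides and cancels. Collect the known terms of each column as K = Σ(ρt)_known − 3.26 × (depth of known layers): K_1 = 116.3028 − 3.26×40.18 = −14.684; K_2 = 54.418 − 3.26×(2.23 + 18.2) = −12.1838.
Balance: K_1 = K_2 − x×(3.26 − 2.89), so x = (K_2 − K_1)/(3.26 − 2.89) = 2.5002/0.37 = 6.76 km.

6.76 km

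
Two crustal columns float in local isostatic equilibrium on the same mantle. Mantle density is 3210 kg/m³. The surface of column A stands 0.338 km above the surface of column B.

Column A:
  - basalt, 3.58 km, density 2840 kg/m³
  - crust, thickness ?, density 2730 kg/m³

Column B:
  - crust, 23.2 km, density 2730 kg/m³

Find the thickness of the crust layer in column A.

Take the compensation level at the base of the deeper column (depth z_c below the surface of column A) and equate Σ ρ_i t_i down to z_c; mantle fills any gap and the z_c terms cancel.
Column A: 3.58×2840 + x×2730 + (z_c − 3.58 − x)×3210
Column B: 0.338×0 + 23.2×2730 + (z_c − 0.338 − 23.2)×3210
The z_c×3210 term appears on both sides and cancels. Collect the known terms of each column as K = Σ(ρt)_known − 3210 × (depth of known layers): K_A = 10167.2 − 3210×3.58 = −1324.6; K_B = 63336 − 3210×(0.338 + 23.2) = −12220.98.
Balance: K_A − x×(3210 − 2730) = K_B, so x = (K_A − K_B)/(3210 − 2730) = 10896.4/480 = 22.7 km.

22.7 km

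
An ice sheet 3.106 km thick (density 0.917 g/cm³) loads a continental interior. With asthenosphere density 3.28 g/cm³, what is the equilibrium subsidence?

0.868 km

Balancing pressure at the compensation depth: the ice load ρ_ice t is balanced by mantle displaced below, ρ_m s.
s = t ρ_ice / ρ_m = 3.106 km × 0.917/3.28 = 0.868 km.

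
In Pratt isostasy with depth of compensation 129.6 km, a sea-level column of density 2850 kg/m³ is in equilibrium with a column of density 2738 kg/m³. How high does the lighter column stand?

5.3 km

ρ_ref D = ρ (D + h) → h = D (ρ_ref − ρ)/ρ.
h = 129.6 km × (2850 − 2738)/2738 = 5.3 km.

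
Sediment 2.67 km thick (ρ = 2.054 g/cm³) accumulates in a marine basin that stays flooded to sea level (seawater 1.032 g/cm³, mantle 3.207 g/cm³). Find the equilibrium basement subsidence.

1.25 km

Submarine loading: the sediment displaces seawater, and the subsidence is in turn flooded, so s (ρ_m − ρ_w) = t (ρ_sed − ρ_w).
s = 2.67 km × (2.054 − 1.032) / (3.207 − 1.032) = 1.25 km.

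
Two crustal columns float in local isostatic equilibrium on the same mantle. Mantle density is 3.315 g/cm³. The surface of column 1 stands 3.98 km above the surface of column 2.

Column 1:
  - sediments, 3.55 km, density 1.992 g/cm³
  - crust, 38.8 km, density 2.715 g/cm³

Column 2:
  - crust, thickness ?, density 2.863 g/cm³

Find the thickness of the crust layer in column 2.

32.7 km

Take the compensation level at the base of the deeper column (depth z_c below the surface of column 1) and equate Σ ρ_i t_i down to z_c; mantle fills any gap and the z_c terms cancel.
Column 1: 3.55×1.992 + 38.8×2.715 + (z_c − 42.35)×3.315
Column 2: 3.98×0 + x×2.863 + (z_c − 3.98 − 0 − x)×3.315
The z_c×3.315 term appears on both sides and cancels. Collect the known terms of each column as K = Σ(ρt)_known − 3.315 × (depth of known layers): K_1 = 112.4136 − 3.315×42.35 = −27.97665; K_2 = 0 − 3.315×(3.98 + 0) = −13.1937.
Balance: K_1 = K_2 − x×(3.315 − 2.863), so x = (K_2 − K_1)/(3.315 − 2.863) = 14.7829/0.452 = 32.7 km.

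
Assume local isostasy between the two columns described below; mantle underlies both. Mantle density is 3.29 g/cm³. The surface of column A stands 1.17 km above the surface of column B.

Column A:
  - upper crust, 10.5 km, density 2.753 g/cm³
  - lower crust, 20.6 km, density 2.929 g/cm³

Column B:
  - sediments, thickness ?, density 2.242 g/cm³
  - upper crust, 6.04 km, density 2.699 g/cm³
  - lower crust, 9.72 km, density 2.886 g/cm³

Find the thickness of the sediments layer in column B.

Take the compensation level at the base of the deeper column (depth z_c below the surface of column A) and equate Σ ρ_i t_i down to z_c; mantle fills any gap and the z_c terms cancel.
Column A: 10.5×2.753 + 20.6×2.929 + (z_c − 31.1)×3.29
Column B: 1.17×0 + x×2.242 + 6.04×2.699 + 9.72×2.886 + (z_c − 1.17 − 15.76 − x)×3.29
The z_c×3.29 term appears on both sides and cancels. Collect the known terms of each column as K = Σ(ρt)_known − 3.29 × (depth of known layers): K_A = 89.2439 − 3.29×31.1 = −13.0751; K_B = 44.35388 − 3.29×(1.17 + 15.76) = −11.34582.
Balance: K_A = K_B − x×(3.29 − 2.242), so x = (K_B − K_A)/(3.29 − 2.242) = 1.72928/1.048 = 1.65 km.

1.65 km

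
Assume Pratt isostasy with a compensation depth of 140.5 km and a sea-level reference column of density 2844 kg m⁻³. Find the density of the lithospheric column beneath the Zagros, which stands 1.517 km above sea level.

Pratt balance: ρ_ref D = ρ (D + h).
ρ = ρ_ref D/(D + h) = 2844 × 140.5 km/(140.5 km + 1.517 km) = 2810 kg m⁻³.

2810 kg m⁻³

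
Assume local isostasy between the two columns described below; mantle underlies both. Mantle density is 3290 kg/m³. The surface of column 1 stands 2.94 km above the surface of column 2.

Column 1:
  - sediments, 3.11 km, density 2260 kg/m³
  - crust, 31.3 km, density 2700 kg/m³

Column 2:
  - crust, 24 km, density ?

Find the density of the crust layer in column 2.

Take the compensation level at the base of the deeper column (depth z_c below the surface of column 1) and equate Σ ρ_i t_i down to z_c; mantle fills any gap and the z_c terms cancel.
Column 1: 3.11×2260 + 31.3×2700 + (z_c − 34.41)×3290
Column 2: 2.94×0 + 24×ρ + (z_c − 2.94 − 24)×3290
The z_c×3290 term appears on both sides and cancels. Collect the known terms of each column as K = Σ(ρt)_known − 3290 × (depth of known layers): K_1 = 91538.6 − 3290×34.41 = −21670.3; K_2 = 0 − 3290×(2.94 + 24) = −88632.6.
Balance: K_1 = K_2 + 24×ρ, so ρ = (K_1 − K_2)/24 = 66962.3/24 = 2790 kg/m³.

2790 kg/m³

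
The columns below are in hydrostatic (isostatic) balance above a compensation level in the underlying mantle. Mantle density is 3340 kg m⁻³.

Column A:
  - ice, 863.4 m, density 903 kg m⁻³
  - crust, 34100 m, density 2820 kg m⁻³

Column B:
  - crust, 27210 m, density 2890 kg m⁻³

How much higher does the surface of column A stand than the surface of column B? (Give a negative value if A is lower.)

For any compensation level in the mantle, the mantle terms cancel and isostasy reduces to e = (Σt_A − Σt_B) − (Σ(ρt)_A − Σ(ρt)_B) / ρ_m.
Σt_A = 34963.4 m; Σt_B = 27210 m; Σ(ρt)_A = 96941650.2; Σ(ρt)_B = 78636900 (in m·kg m⁻³).
e = (34963.4 − 27210) − (96941650.2 − 78636900) / 3340 = 2270 m.

2270 m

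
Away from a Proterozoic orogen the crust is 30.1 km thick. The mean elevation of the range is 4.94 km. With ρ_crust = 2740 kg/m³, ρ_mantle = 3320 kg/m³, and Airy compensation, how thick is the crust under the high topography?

Root depth r = h ρ_c / (ρ_m − ρ_c) = 4.94 km × 2740 / 580 = 23.34 km.
Total thickness = T + h + r = 30.1 km + 4.94 km + 23.34 km = 58.4 km.

58.4 km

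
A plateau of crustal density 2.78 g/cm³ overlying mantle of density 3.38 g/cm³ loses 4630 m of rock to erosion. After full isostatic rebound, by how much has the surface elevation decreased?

822 m

Rebound u = e ρ_c/ρ_m = 4630 m × 2.78/3.38 = 3808 m.
Net surface drop = e − u = 4630 m − 3808 m = e (ρ_m − ρ_c)/ρ_m = 822 m.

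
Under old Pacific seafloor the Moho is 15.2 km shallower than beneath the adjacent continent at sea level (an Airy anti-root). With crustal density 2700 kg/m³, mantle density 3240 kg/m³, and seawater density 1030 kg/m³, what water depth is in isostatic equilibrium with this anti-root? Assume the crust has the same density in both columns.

Replacing a thickness d of crust by seawater at the top must be balanced by replacing crust with mantle at the base: d (ρ_c − ρ_w) = a (ρ_m − ρ_c).
d = a (ρ_m − ρ_c)/(ρ_c − ρ_w) = 15.2 km × 540/1670 = 4.91 km.

4.91 km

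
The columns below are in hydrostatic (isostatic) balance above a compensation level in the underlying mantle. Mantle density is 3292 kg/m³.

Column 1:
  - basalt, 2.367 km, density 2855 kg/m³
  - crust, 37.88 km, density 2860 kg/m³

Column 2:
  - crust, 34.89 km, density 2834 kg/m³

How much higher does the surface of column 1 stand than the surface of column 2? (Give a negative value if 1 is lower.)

0.431 km

For any compensation level in the mantle, the mantle terms cancel and isostasy reduces to e = (Σt_1 − Σt_2) − (Σ(ρt)_1 − Σ(ρt)_2) / ρ_m.
Σt_1 = 40.247 km; Σt_2 = 34.89 km; Σ(ρt)_1 = 115094.585; Σ(ρt)_2 = 98878.26 (in km·kg/m³).
e = (40.247 − 34.89) − (115094.585 − 98878.26) / 3292 = 0.431 km.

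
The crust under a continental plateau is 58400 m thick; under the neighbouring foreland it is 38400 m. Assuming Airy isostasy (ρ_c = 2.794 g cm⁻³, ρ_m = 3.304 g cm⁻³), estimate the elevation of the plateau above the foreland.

Excess crust Δ = 58400 m − 38400 m = 20000 m, split between elevation h and root r with h + r = Δ.
Airy balance ρ_c h = (ρ_m − ρ_c) r gives r = h ρ_c/(ρ_m − ρ_c), so h (1 + ρ_c/(ρ_m − ρ_c)) = Δ, i.e. h = Δ (ρ_m − ρ_c)/ρ_m.
h = 20000 m × 0.51/3.304 = 3090 m.

3090 m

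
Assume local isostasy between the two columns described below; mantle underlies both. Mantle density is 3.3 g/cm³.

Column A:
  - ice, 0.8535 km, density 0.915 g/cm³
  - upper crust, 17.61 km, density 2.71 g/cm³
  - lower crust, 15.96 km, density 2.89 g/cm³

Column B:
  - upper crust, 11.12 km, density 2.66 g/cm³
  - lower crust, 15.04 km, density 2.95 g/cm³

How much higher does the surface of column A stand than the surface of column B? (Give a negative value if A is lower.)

2 km

For any compensation level in the mantle, the mantle terms cancel and isostasy reduces to e = (Σt_A − Σt_B) − (Σ(ρt)_A − Σ(ρt)_B) / ρ_m.
Σt_A = 34.4235 km; Σt_B = 26.16 km; Σ(ρt)_A = 94.6284525; Σ(ρt)_B = 73.9472 (in km·g/cm³).
e = (34.4235 − 26.16) − (94.6284525 − 73.9472) / 3.3 = 2 km.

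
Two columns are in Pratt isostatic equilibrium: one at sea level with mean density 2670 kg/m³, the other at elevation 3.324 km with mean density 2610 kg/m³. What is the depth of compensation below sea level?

ρ_ref D = ρ (D + h) → D (ρ_ref − ρ) = ρ h.
D = ρ h/(ρ_ref − ρ) = 2610 × 3.324 km/(2670 − 2610) = 145 km.

145 km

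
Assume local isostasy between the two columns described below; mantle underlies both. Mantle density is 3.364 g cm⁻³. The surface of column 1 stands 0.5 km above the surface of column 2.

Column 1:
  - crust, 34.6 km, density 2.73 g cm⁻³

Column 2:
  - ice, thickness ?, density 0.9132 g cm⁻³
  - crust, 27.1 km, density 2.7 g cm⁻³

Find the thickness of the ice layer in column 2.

0.922 km

Take the compensation level at the base of the deeper column (depth z_c below the surface of column 1) and equate Σ ρ_i t_i down to z_c; mantle fills any gap and the z_c terms cancel.
Column 1: 34.6×2.73 + (z_c − 34.6)×3.364
Column 2: 0.5×0 + x×0.9132 + 27.1×2.7 + (z_c − 0.5 − 27.1 − x)×3.364
The z_c×3.364 term appears on both sides and cancels. Collect the known terms of each column as K = Σ(ρt)_known − 3.364 × (depth of known layers): K_1 = 94.458 − 3.364×34.6 = −21.9364; K_2 = 73.17 − 3.364×(0.5 + 27.1) = −19.6764.
Balance: K_1 = K_2 − x×(3.364 − 0.9132), so x = (K_2 − K_1)/(3.364 − 0.9132) = 2.26/2.4508 = 0.922 km.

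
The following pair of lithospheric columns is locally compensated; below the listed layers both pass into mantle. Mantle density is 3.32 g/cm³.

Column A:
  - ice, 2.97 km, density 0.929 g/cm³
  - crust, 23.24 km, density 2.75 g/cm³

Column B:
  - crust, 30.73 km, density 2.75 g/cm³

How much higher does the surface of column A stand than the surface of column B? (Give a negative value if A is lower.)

For any compensation level in the mantle, the mantle terms cancel and isostasy reduces to e = (Σt_A − Σt_B) − (Σ(ρt)_A − Σ(ρt)_B) / ρ_m.
Σt_A = 26.21 km; Σt_B = 30.73 km; Σ(ρt)_A = 66.66913; Σ(ρt)_B = 84.5075 (in km·g/cm³).
e = (26.21 − 30.73) − (66.66913 − 84.5075) / 3.32 = 0.853 km.

0.853 km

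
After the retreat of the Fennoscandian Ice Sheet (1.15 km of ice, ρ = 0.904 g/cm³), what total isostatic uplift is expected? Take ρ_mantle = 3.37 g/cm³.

0.308 km

Removing the load lets mantle flow back in; uplift u satisfies ρ_ice t = ρ_m u.
u = t ρ_ice/ρ_m = 1.15 km × 0.904/3.37 = 0.308 km.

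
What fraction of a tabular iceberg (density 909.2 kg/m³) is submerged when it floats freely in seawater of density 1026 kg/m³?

0.886

Submerged fraction = ρ_obj/ρ_fluid = 909.2/1026 = 0.886.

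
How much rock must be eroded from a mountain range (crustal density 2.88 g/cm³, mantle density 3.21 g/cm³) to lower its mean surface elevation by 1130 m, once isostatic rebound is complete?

11000 m

Net drop Δ = e − u = e − e ρ_c/ρ_m = e (ρ_m − ρ_c)/ρ_m.
e = Δ ρ_m/(ρ_m − ρ_c) = 1130 m × 3.21/0.33 = 11000 m.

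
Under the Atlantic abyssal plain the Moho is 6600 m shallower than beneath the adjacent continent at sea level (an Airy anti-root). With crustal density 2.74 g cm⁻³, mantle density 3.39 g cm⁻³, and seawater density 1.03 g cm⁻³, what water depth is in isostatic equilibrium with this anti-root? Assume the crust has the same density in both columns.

Replacing a thickness d of crust by seawater at the top must be balanced by replacing crust with mantle at the base: d (ρ_c − ρ_w) = a (ρ_m − ρ_c).
d = a (ρ_m − ρ_c)/(ρ_c − ρ_w) = 6600 m × 0.65/1.71 = 2510 m.

2510 m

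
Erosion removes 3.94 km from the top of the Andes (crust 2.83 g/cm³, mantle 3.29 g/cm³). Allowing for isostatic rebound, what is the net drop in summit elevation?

Rebound u = e ρ_c/ρ_m = 3.94 km × 2.83/3.29 = 3.389 km.
Net surface drop = e − u = 3.94 km − 3.389 km = e (ρ_m − ρ_c)/ρ_m = 0.551 km.

0.551 km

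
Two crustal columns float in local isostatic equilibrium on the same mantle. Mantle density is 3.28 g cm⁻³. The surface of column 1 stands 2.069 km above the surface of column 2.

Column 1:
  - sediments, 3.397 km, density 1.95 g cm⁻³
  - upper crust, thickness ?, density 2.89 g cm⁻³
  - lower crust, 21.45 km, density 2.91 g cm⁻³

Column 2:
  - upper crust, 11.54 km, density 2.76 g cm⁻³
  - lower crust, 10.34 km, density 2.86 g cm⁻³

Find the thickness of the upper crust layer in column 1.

12 km

Take the compensation level at the base of the deeper column (depth z_c below the surface of column 1) and equate Σ ρ_i t_i down to z_c; mantle fills any gap and the z_c terms cancel.
Column 1: 3.397×1.95 + x×2.89 + 21.45×2.91 + (z_c − 24.847 − x)×3.28
Column 2: 2.069×0 + 11.54×2.76 + 10.34×2.86 + (z_c − 2.069 − 21.88)×3.28
The z_c×3.28 term appears on both sides and cancels. Collect the known terms of each column as K = Σ(ρt)_known − 3.28 × (depth of known layers): K_1 = 69.04365 − 3.28×24.847 = −12.45451; K_2 = 61.4228 − 3.28×(2.069 + 21.88) = −17.12992.
Balance: K_1 − x×(3.28 − 2.89) = K_2, so x = (K_1 − K_2)/(3.28 − 2.89) = 4.67541/0.39 = 12 km.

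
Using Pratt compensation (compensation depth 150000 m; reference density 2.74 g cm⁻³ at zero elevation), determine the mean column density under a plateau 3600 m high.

Pratt balance: ρ_ref D = ρ (D + h).
ρ = ρ_ref D/(D + h) = 2.74 × 150000 m/(150000 m + 3600 m) = 2.68 g cm⁻³.

2.68 g cm⁻³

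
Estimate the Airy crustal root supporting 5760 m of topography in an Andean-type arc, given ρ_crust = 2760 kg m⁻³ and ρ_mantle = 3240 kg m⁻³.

Balancing pressure at the compensation depth: the weight of the topography is balanced by the buoyancy of the root, ρ_c h = (ρ_m − ρ_c) r.
r = h · ρ_c / (ρ_m − ρ_c) = 5760 m × 2760 / (3240 − 2760) = 33100 m.

33100 m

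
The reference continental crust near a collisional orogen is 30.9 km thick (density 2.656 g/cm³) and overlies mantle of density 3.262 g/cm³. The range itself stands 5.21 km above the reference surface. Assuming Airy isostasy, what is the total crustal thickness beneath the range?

Root depth r = h ρ_c / (ρ_m − ρ_c) = 5.21 km × 2.656 / 0.606 = 22.83 km.
Total thickness = T + h + r = 30.9 km + 5.21 km + 22.83 km = 58.9 km.

58.9 km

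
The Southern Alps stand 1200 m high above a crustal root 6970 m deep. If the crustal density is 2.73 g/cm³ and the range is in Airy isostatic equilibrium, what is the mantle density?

3.2 g/cm³

Airy balance: ρ_c h = (ρ_m − ρ_c) r → ρ_m = ρ_c (1 + h/r).
ρ_m = 2.73 × (1 + 1200 m/6970 m) = 3.2 g/cm³.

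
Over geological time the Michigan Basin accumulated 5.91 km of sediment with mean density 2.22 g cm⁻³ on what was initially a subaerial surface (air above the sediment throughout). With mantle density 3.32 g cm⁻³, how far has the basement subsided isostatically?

Subaerial load: s = t ρ_sed / ρ_m = 5.91 km × 2.22/3.32 = 3.95 km.

3.95 km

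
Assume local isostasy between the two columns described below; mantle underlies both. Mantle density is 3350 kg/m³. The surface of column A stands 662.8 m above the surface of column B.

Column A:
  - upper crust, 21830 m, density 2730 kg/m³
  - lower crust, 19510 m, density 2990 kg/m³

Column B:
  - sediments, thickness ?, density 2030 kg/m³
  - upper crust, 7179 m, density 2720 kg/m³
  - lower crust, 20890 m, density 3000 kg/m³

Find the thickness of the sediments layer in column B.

4930 m

Take the compensation level at the base of the deeper column (depth z_c below the surface of column A) and equate Σ ρ_i t_i down to z_c; mantle fills any gap and the z_c terms cancel.
Column A: 21830×2730 + 19510×2990 + (z_c − 41340)×3350
Column B: 662.8×0 + x×2030 + 7179×2720 + 20890×3000 + (z_c − 662.8 − 28069 − x)×3350
The z_c×3350 term appears on both sides and cancels. Collect the known terms of each column as K = Σ(ρt)_known − 3350 × (depth of known layers): K_A = 117930800 − 3350×41340 = −20558200; K_B = 82196880 − 3350×(662.8 + 28069) = −14054650.
Balance: K_A = K_B − x×(3350 − 2030), so x = (K_B − K_A)/(3350 − 2030) = 6503550/1320 = 4930 m.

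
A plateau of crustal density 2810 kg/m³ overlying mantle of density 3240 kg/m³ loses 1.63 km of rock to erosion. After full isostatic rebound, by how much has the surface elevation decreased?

0.216 km

Rebound u = e ρ_c/ρ_m = 1.63 km × 2810/3240 = 1.414 km.
Net surface drop = e − u = 1.63 km − 1.414 km = e (ρ_m − ρ_c)/ρ_m = 0.216 km.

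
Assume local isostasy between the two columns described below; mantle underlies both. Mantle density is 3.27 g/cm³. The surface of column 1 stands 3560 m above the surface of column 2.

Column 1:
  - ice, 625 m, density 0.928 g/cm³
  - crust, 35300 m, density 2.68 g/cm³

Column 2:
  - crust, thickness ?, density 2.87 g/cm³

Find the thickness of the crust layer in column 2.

Take the compensation level at the base of the deeper column (depth z_c below the surface of column 1) and equate Σ ρ_i t_i down to z_c; mantle fills any gap and the z_c terms cancel.
Column 1: 625×0.928 + 35300×2.68 + (z_c − 35925)×3.27
Column 2: 3560×0 + x×2.87 + (z_c − 3560 − 0 − x)×3.27
The z_c×3.27 term appears on both sides and cancels. Collect the known terms of each column as K = Σ(ρt)_known − 3.27 × (depth of known layers): K_1 = 95184 − 3.27×35925 = −22290.75; K_2 = 0 − 3.27×(3560 + 0) = −11641.2.
Balance: K_1 = K_2 − x×(3.27 − 2.87), so x = (K_2 − K_1)/(3.27 − 2.87) = 10649.6/0.4 = 26600 m.

26600 m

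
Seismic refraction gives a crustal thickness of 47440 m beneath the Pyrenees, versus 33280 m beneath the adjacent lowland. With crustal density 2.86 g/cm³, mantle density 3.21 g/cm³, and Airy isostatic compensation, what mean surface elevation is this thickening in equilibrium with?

Excess crust Δ = 47440 m − 33280 m = 14160 m, split between elevation h and root r with h + r = Δ.
Airy balance ρ_c h = (ρ_m − ρ_c) r gives r = h ρ_c/(ρ_m − ρ_c), so h (1 + ρ_c/(ρ_m − ρ_c)) = Δ, i.e. h = Δ (ρ_m − ρ_c)/ρ_m.
h = 14160 m × 0.35/3.21 = 1540 m.

1540 m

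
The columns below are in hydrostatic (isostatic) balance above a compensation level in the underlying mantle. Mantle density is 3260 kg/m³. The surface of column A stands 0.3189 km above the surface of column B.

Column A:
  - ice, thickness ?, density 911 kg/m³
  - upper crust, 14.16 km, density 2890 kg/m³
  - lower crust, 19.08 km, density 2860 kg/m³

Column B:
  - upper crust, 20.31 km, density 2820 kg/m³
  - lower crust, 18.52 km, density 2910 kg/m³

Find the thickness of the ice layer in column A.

Take the compensation level at the base of the deeper column (depth z_c below the surface of column A) and equate Σ ρ_i t_i down to z_c; mantle fills any gap and the z_c terms cancel.
Column A: x×911 + 14.16×2890 + 19.08×2860 + (z_c − 33.24 − x)×3260
Column B: 0.3189×0 + 20.31×2820 + 18.52×2910 + (z_c − 0.3189 − 38.83)×3260
The z_c×3260 term appears on both sides and cancels. Collect the known terms of each column as K = Σ(ρt)_known − 3260 × (depth of known layers): K_A = 95491.2 − 3260×33.24 = −12871.2; K_B = 111167.4 − 3260×(0.3189 + 38.83) = −16458.014.
Balance: K_A − x×(3260 − 911) = K_B, so x = (K_A − K_B)/(3260 − 911) = 3586.81/2349 = 1.53 km.

1.53 km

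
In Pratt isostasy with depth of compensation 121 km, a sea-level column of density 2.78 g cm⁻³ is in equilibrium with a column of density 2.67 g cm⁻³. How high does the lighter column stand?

ρ_ref D = ρ (D + h) → h = D (ρ_ref − ρ)/ρ.
h = 121 km × (2.78 − 2.67)/2.67 = 4.99 km.

4.99 km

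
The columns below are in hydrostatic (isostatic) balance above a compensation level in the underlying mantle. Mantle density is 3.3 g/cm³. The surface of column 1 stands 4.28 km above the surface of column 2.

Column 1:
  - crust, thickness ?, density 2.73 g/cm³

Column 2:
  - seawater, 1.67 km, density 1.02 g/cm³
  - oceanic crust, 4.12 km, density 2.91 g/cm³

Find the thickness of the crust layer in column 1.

34.3 km

Take the compensation level at the base of the deeper column (depth z_c below the surface of column 1) and equate Σ ρ_i t_i down to z_c; mantle fills any gap and the z_c terms cancel.
Column 1: x×2.73 + (z_c − 0 − x)×3.3
Column 2: 4.28×0 + 1.67×1.02 + 4.12×2.91 + (z_c − 4.28 − 5.79)×3.3
The z_c×3.3 term appears on both sides and cancels. Collect the known terms of each column as K = Σ(ρt)_known − 3.3 × (depth of known layers): K_1 = 0 − 3.3×0 = 0; K_2 = 13.6926 − 3.3×(4.28 + 5.79) = −19.5384.
Balance: K_1 − x×(3.3 − 2.73) = K_2, so x = (K_1 − K_2)/(3.3 − 2.73) = 19.5384/0.57 = 34.3 km.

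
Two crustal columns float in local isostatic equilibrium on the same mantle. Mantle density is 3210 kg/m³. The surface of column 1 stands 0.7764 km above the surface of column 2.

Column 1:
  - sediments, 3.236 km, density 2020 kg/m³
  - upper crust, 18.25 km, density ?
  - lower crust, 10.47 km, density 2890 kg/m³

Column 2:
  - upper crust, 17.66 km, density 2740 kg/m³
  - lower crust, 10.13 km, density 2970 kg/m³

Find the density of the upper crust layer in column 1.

Take the compensation level at the base of the deeper column (depth z_c below the surface of column 1) and equate Σ ρ_i t_i down to z_c; mantle fills any gap and the z_c terms cancel.
Column 1: 3.236×2020 + 18.25×ρ + 10.47×2890 + (z_c − 31.956)×3210
Column 2: 0.7764×0 + 17.66×2740 + 10.13×2970 + (z_c − 0.7764 − 27.79)×3210
The z_c×3210 term appears on both sides and cancels. Collect the known terms of each column as K = Σ(ρt)_known − 3210 × (depth of known layers): K_1 = 36795.02 − 3210×31.956 = −65783.74; K_2 = 78474.5 − 3210×(0.7764 + 27.79) = −13223.644.
Balance: K_1 + 18.25×ρ = K_2, so ρ = (K_2 − K_1)/18.25 = 52560.1/18.25 = 2880 kg/m³.

2880 kg/m³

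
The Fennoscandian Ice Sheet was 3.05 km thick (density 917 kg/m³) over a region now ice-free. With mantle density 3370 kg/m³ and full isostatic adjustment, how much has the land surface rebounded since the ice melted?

0.83 km

Removing the load lets mantle flow back in; uplift u satisfies ρ_ice t = ρ_m u.
u = t ρ_ice/ρ_m = 3.05 km × 917/3370 = 0.83 km.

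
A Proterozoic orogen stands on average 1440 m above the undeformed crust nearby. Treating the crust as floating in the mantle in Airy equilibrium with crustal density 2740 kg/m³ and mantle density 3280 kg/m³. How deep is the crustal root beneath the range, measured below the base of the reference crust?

In Airy isostatic equilibrium: the weight of the topography is balanced by the buoyancy of the root, ρ_c h = (ρ_m − ρ_c) r.
r = h · ρ_c / (ρ_m − ρ_c) = 1440 m × 2740 / (3280 − 2740) = 7310 m.

7310 m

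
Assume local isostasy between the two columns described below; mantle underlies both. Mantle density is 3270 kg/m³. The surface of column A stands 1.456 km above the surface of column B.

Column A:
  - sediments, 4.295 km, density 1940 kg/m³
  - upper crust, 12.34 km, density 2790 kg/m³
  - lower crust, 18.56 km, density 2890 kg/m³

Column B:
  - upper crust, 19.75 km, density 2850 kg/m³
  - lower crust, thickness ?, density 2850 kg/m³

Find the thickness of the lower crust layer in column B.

13.4 km

Take the compensation level at the base of the deeper column (depth z_c below the surface of column A) and equate Σ ρ_i t_i down to z_c; mantle fills any gap and the z_c terms cancel.
Column A: 4.295×1940 + 12.34×2790 + 18.56×2890 + (z_c − 35.195)×3270
Column B: 1.456×0 + 19.75×2850 + x×2850 + (z_c − 1.456 − 19.75 − x)×3270
The z_c×3270 term appears on both sides and cancels. Collect the known terms of each column as K = Σ(ρt)_known − 3270 × (depth of known layers): K_A = 96399.3 − 3270×35.195 = −18688.35; K_B = 56287.5 − 3270×(1.456 + 19.75) = −13056.12.
Balance: K_A = K_B − x×(3270 − 2850), so x = (K_B − K_A)/(3270 − 2850) = 5632.23/420 = 13.4 km.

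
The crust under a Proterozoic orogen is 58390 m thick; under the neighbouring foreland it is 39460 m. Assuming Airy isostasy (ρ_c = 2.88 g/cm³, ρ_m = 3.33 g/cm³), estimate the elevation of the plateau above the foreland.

Excess crust Δ = 58390 m − 39460 m = 18930 m, split between elevation h and root r with h + r = Δ.
Airy balance ρ_c h = (ρ_m − ρ_c) r gives r = h ρ_c/(ρ_m − ρ_c), so h (1 + ρ_c/(ρ_m − ρ_c)) = Δ, i.e. h = Δ (ρ_m − ρ_c)/ρ_m.
h = 18930 m × 0.45/3.33 = 2560 m.

2560 m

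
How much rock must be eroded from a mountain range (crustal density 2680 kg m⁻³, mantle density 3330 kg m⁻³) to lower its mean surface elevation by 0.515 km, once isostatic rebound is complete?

Net drop Δ = e − u = e − e ρ_c/ρ_m = e (ρ_m − ρ_c)/ρ_m.
e = Δ ρ_m/(ρ_m − ρ_c) = 0.515 km × 3330/650 = 2.64 km.

2.64 km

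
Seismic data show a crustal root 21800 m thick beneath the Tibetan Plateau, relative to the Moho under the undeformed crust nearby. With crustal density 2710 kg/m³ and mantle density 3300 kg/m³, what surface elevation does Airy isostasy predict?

In Airy isostatic equilibrium: ρ_c h = (ρ_m − ρ_c) r.
h = r (ρ_m − ρ_c) / ρ_c = 21800 m × (3300 − 2710) / 2710 = 4750 m.

4750 m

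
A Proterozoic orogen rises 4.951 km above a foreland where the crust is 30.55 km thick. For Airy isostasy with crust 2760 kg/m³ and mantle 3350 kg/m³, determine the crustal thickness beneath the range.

Root depth r = h ρ_c / (ρ_m − ρ_c) = 4.951 km × 2760 / 590 = 23.16 km.
Total thickness = T + h + r = 30.55 km + 4.951 km + 23.16 km = 58.7 km.

58.7 km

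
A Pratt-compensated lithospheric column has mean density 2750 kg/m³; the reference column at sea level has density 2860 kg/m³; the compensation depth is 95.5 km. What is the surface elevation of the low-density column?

ρ_ref D = ρ (D + h) → h = D (ρ_ref − ρ)/ρ.
h = 95.5 km × (2860 − 2750)/2750 = 3.82 km.

3.82 km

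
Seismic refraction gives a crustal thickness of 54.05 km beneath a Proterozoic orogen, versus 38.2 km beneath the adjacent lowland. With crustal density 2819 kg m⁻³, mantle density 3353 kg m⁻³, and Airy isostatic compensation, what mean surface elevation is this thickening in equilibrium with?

2.52 km

Excess crust Δ = 54.05 km − 38.2 km = 15.85 km, split between elevation h and root r with h + r = Δ.
Airy balance ρ_c h = (ρ_m − ρ_c) r gives r = h ρ_c/(ρ_m − ρ_c), so h (1 + ρ_c/(ρ_m − ρ_c)) = Δ, i.e. h = Δ (ρ_m − ρ_c)/ρ_m.
h = 15.85 km × 534/3353 = 2.52 km.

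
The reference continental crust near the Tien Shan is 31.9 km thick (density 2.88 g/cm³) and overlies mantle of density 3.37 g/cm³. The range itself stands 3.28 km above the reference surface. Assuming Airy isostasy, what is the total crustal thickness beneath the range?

Root depth r = h ρ_c / (ρ_m − ρ_c) = 3.28 km × 2.88 / 0.49 = 19.28 km.
Total thickness = T + h + r = 31.9 km + 3.28 km + 19.28 km = 54.5 km.

54.5 km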